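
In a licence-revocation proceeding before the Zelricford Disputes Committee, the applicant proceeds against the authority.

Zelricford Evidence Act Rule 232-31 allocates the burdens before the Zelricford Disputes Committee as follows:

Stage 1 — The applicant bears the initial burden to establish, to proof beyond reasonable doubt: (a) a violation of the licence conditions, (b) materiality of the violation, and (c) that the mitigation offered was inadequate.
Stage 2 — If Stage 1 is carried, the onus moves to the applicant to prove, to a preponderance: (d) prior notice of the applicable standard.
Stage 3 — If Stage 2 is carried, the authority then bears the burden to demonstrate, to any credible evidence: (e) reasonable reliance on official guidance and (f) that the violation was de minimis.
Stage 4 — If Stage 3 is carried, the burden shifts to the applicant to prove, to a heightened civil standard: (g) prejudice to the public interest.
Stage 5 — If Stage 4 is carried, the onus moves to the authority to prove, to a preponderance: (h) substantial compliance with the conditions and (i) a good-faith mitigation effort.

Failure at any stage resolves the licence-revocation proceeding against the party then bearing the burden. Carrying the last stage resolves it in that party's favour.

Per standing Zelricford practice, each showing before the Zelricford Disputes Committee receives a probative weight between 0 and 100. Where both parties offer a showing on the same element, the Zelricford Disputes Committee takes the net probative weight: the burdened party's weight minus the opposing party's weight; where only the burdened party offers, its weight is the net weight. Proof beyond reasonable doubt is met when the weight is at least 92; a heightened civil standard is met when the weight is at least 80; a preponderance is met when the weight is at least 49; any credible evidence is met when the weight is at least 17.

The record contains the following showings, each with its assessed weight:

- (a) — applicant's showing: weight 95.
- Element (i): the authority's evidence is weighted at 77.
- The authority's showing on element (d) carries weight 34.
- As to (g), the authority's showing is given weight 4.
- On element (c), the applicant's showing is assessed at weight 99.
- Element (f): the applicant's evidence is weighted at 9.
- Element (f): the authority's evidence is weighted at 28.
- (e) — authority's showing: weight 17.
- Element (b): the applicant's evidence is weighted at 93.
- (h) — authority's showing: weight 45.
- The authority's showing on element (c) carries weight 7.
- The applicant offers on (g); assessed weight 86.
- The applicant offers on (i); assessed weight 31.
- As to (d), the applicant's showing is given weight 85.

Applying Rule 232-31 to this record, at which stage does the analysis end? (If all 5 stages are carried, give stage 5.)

stage 5

Stage 1 (applicant, proof beyond reasonable doubt, weight is at least 92): (a) 95 ≥ 92 — meets; (b) 93 ≥ 92 — meets; (c) net 99−7=92 ≥ 92 — meets.
  Stage 1 is satisfied; the applicant continues to bear the burden.
Stage 2 (applicant, a preponderance, weight is at least 49): (d) net 85−34=51 ≥ 49 — meets.
  Stage 2 is satisfied; the onus moves to the authority.
Stage 3 (authority, any credible evidence, weight is at least 17): (e) 17 ≥ 17 — meets; (f) net 28−9=19 ≥ 17 — meets.
  All elements met. The burden passes to the applicant.
Stage 4 (applicant, a heightened civil standard, weight is at least 80): (g) net 86−4=82 ≥ 80 — meets.
  Stage 4 is satisfied; the onus moves to the authority.
Stage 5 (authority, a preponderance, weight is at least 49): (h) 45 < 49 — fails; (i) net 77−31=46 < 49 — fails.
  Stage 5 not carried; the authority fails its burden.
So the applicant prevails.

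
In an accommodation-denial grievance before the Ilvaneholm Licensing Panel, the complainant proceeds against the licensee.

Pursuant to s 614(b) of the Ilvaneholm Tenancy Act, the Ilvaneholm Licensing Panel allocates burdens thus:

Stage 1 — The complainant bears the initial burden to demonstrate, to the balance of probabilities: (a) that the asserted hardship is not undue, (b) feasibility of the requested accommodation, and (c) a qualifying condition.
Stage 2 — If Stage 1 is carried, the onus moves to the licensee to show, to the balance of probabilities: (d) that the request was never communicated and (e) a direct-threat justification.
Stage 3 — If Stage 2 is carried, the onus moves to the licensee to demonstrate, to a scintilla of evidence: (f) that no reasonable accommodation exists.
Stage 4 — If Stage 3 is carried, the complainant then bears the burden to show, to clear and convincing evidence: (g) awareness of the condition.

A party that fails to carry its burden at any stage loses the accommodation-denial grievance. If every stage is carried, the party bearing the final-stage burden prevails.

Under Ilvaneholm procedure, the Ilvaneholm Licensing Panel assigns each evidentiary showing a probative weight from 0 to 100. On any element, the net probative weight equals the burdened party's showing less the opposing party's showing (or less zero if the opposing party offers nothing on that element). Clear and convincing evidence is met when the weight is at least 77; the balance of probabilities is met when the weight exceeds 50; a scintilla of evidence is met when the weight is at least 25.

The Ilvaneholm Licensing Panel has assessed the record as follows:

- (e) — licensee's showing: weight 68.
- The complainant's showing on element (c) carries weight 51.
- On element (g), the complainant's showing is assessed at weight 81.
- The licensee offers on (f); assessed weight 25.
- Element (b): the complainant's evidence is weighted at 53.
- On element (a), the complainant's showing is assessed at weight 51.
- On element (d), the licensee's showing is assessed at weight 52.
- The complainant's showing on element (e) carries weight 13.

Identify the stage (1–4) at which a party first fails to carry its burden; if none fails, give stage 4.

Stage 1 — burden on complainant; standard: the balance of probabilities (weight exceeds 50).
    (a): 51 > 50 [met]
    (b): 53 > 50 [met]
    (c): 51 > 50 [met]
  Stage 1 carried; the burden shifts to the licensee.
Stage 2 — burden on licensee; standard: the balance of probabilities (weight exceeds 50).
    (d): 52 > 50 [met]
    (e): 68 − 13 = 55 > 50 [met]
  All elements met. The licensee retains the burden for Stage 3.
Stage 3 — burden on licensee; standard: a scintilla of evidence (weight is at least 25).
    (f): 25 ≥ 25 [met]
  Stage 3 carried; the burden shifts to the complainant.
Stage 4 — burden on complainant; standard: clear and convincing evidence (weight is at least 77).
    (g): 81 ≥ 77 [met]
  The complainant carries the last stage.
With every stage satisfied, the complainant prevails.

stage 4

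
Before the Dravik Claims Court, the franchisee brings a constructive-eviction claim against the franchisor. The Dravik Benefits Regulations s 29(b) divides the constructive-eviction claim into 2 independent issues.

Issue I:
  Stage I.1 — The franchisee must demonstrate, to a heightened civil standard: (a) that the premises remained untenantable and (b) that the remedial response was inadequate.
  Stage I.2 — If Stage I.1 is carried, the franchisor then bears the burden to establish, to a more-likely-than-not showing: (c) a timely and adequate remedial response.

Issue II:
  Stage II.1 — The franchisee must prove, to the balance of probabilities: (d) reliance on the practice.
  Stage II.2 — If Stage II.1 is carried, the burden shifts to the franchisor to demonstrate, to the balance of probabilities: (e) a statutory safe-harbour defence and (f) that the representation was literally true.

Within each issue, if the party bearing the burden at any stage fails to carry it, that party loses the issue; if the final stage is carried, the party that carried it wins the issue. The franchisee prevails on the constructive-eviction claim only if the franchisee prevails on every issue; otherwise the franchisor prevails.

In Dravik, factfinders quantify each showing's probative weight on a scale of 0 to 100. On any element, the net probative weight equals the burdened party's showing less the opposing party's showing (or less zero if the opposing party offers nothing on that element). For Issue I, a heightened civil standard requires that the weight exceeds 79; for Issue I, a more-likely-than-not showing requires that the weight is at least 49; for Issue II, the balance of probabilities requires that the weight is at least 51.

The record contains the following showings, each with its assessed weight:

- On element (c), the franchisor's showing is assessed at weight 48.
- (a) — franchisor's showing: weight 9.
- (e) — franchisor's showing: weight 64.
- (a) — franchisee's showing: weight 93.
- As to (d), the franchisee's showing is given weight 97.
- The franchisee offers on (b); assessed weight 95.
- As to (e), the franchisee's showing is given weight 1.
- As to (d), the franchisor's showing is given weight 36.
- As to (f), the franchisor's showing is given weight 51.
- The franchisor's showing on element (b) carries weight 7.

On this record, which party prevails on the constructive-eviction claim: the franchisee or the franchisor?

— Issue I —
Stage I.1 (franchisee, a heightened civil standard, weight exceeds 79): (a) net 93−9=84 > 79 — meets; (b) net 95−7=88 > 79 — meets.
  Stage I.1 carried; the burden shifts to the franchisor.
Stage I.2 (franchisor, a more-likely-than-not showing, weight is at least 49): (c) 48 < 49 — fails.
  Not every element is met, so the franchisor fails to carry Stage I.2.
The franchisee prevails on this issue.
— Issue II —
Stage II.1 — burden on franchisee; standard: the balance of probabilities (weight is at least 51).
    (d): 97 − 36 = 61 ≥ 51 [met]
  Stage II.1 carried; the burden shifts to the franchisor.
Stage II.2 — burden on franchisor; standard: the balance of probabilities (weight is at least 51).
    (e): 64 − 1 = 63 ≥ 51 [met]
    (f): 51 ≥ 51 [met]
  Stage II.2 carried; the final stage is satisfied.
All stages carried — the franchisor prevails on this issue.
Per-issue: Issue I → franchisee; Issue II → franchisor. The franchisee must prevail on every issue; overall, the franchisor prevails.

franchisor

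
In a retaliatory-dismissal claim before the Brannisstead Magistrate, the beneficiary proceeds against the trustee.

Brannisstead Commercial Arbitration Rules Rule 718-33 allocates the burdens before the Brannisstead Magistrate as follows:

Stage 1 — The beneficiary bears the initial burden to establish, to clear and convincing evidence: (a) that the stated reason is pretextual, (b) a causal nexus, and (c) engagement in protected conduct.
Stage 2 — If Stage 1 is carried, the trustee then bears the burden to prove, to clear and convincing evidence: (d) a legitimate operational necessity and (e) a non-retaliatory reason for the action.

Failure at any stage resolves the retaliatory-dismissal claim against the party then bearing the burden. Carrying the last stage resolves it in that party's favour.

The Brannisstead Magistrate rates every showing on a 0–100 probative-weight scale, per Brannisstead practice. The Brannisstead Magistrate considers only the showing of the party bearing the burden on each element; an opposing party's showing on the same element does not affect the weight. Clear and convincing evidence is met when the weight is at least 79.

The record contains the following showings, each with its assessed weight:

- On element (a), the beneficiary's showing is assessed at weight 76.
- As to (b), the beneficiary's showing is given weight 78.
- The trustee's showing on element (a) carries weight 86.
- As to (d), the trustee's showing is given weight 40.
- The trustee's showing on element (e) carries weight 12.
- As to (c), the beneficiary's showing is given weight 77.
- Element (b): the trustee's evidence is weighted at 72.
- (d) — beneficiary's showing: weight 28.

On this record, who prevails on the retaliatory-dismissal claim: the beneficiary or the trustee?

At Stage 1 the beneficiary must meet clear and convincing evidence (weight is at least 79): on (a) the weight is 76 (the trustee's 86 is given no effect), which does not reach 79, so (a) does not meet the standard; on (b) the weight is 78 (the trustee's 72 is given no effect), < 79, so (b) does not meet the standard; on (c) the weight is 77, < 79, so (c) does not meet the standard.
  Stage 1 not carried; the beneficiary fails its burden.
So the trustee prevails.

trustee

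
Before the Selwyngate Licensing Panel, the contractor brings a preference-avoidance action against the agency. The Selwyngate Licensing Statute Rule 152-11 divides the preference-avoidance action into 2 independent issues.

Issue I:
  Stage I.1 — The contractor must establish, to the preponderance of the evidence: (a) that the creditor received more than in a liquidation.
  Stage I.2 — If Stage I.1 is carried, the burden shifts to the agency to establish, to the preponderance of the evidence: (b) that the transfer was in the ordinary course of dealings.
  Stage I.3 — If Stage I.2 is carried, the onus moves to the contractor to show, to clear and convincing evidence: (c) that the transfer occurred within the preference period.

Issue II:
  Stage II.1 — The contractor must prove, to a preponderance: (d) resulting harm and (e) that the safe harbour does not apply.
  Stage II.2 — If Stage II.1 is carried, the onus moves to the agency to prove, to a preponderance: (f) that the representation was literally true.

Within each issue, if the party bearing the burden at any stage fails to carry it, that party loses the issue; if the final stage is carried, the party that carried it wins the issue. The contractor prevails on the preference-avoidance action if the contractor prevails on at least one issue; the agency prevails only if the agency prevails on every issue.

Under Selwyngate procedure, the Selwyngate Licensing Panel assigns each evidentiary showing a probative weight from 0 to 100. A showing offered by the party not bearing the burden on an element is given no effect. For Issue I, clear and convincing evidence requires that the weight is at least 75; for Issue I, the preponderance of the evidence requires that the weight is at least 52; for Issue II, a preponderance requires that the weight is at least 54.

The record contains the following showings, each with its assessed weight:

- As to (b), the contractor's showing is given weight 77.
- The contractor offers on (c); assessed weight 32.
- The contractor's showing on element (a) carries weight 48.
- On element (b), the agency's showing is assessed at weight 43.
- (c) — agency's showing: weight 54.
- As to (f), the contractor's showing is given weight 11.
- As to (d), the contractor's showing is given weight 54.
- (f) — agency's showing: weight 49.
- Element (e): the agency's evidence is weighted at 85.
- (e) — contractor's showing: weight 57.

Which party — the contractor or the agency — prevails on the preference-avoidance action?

— Issue I —
Stage I.1 — burden on contractor; standard: the preponderance of the evidence (weight is at least 52).
    (a): 48 < 52 [not met]
  The contractor does not carry Stage I.1.
The analysis ends at Stage I.1; the agency prevails on this issue.
— Issue II —
Stage II.1 — burden on contractor; standard: a preponderance (weight is at least 54).
    (d): 54 ≥ 54 [met]
    (e): 57 (agency's 85 disregarded) ≥ 54 [met]
  The contractor carries Stage II.1; the agency now bears the burden.
Stage II.2 — burden on agency; standard: a preponderance (weight is at least 54).
    (f): 49 (contractor's 11 disregarded) < 54 [not met]
  The agency does not carry Stage II.2.
The analysis ends at Stage II.2; the contractor prevails on this issue.
Per-issue: Issue I → agency; Issue II → contractor. The contractor must prevail on at least one issue; overall, the contractor prevails.

contractor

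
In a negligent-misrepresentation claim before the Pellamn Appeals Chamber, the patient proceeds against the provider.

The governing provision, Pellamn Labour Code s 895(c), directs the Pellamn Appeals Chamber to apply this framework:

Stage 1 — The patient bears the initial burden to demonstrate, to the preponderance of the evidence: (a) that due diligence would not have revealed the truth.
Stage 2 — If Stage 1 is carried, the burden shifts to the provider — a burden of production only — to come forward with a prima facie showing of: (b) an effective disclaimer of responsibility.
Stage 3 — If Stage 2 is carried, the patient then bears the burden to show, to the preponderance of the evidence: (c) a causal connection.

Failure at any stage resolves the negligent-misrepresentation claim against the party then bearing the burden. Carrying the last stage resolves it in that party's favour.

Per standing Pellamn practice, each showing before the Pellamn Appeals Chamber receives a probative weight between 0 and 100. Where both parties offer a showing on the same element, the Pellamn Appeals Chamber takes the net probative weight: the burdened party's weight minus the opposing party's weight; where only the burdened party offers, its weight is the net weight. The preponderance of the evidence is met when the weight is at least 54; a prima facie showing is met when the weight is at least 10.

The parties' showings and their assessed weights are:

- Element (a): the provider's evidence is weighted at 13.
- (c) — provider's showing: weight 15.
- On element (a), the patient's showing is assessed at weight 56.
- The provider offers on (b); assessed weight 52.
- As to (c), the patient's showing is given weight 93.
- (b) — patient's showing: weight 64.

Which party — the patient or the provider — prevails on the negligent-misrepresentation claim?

At Stage 1 the patient must meet the preponderance of the evidence (weight is at least 54): on (a) the weight is 56 less the opposing 13 gives net 43, which does not reach 54, so (a) does not meet the standard.
  The patient does not carry Stage 1.
The analysis ends at Stage 1; the provider prevails.

provider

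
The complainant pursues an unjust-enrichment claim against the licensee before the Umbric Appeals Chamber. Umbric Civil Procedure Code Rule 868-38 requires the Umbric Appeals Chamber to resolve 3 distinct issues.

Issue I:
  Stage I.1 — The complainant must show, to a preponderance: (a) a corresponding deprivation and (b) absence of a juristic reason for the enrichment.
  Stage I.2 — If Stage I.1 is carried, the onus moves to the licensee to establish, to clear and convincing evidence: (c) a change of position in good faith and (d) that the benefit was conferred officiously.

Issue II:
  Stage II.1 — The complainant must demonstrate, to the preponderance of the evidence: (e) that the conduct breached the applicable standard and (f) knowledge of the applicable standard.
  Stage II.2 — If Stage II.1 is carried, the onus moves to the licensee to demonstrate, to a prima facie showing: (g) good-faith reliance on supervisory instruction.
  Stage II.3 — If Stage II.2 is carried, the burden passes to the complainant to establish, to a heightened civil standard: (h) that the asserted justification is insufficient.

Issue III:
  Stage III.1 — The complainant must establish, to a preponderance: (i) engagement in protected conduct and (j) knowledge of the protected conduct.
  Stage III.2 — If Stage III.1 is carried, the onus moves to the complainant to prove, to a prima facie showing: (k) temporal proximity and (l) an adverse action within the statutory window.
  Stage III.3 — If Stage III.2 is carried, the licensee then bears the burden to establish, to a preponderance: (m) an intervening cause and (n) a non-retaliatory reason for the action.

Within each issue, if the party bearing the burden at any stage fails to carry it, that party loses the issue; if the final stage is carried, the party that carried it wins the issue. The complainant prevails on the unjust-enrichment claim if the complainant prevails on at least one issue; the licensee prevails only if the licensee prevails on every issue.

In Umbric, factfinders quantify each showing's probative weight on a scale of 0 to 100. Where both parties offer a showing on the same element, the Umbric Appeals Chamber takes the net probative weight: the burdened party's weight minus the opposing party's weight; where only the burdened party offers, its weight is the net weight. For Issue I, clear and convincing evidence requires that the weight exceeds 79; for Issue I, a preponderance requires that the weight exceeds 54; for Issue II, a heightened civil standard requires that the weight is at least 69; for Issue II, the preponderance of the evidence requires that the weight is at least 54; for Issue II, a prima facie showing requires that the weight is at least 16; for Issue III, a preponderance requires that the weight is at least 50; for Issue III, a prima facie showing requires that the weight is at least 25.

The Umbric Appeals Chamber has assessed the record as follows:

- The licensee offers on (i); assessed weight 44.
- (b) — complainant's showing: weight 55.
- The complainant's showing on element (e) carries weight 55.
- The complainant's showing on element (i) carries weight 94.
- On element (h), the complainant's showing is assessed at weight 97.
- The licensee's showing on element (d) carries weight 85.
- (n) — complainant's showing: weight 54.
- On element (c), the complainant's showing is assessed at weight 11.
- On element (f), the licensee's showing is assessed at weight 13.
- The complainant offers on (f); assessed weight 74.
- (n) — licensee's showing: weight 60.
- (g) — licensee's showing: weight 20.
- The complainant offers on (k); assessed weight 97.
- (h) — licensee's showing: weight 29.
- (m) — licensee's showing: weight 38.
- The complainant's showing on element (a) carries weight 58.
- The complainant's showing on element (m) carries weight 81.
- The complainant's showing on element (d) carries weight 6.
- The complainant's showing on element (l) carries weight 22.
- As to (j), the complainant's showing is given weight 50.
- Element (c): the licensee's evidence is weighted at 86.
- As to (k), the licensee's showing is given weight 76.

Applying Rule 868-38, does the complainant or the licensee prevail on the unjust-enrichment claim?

complainant

— Issue I —
Stage I.1 (complainant, a preponderance, weight exceeds 54): (a) 58 > 54 — meets; (b) 55 > 54 — meets.
  Stage I.1 is satisfied; the onus moves to the licensee.
Stage I.2 (licensee, clear and convincing evidence, weight exceeds 79): (c) net 86−11=75 ≤ 79 — fails; (d) net 85−6=79 ≤ 79 — fails.
  Stage I.2 not carried; the licensee fails its burden.
The complainant prevails on this issue.
— Issue II —
At Stage II.1 the complainant must meet the preponderance of the evidence (weight is at least 54): on (e) the weight is 55, which does reach 54, so (e) meets the standard; on (f) the weight is 74 less the opposing 13 gives net 61, ≥ 54, so (f) meets the standard.
  Stage II.1 carried; the burden shifts to the licensee.
At Stage II.2 the licensee must meet a prima facie showing (weight is at least 16): on (g) the weight is 20, ≥ 16, so (g) meets the standard.
  All elements met. The burden passes to the complainant.
At Stage II.3 the complainant must meet a heightened civil standard (weight is at least 69): on (h) the weight is 97 less the opposing 29 gives net 68, < 69, so (h) does not meet the standard.
  The complainant does not carry Stage II.3.
The licensee prevails on this issue.
— Issue III —
Stage III.1 — burden on complainant; standard: a preponderance (weight is at least 50).
    (i): 94 − 44 = 50 ≥ 50 [met]
    (j): 50 ≥ 50 [met]
  Stage III.1 is satisfied; the complainant continues to bear the burden.
Stage III.2 — burden on complainant; standard: a prima facie showing (weight is at least 25).
    (k): 97 − 76 = 21 < 25 [not met]
    (l): 22 < 25 [not met]
  Not every element is met, so the complainant fails to carry Stage III.2.
The analysis ends at Stage III.2; the licensee prevails on this issue.
Per-issue: Issue I → complainant; Issue II → licensee; Issue III → licensee. The complainant must prevail on at least one issue; overall, the complainant prevails.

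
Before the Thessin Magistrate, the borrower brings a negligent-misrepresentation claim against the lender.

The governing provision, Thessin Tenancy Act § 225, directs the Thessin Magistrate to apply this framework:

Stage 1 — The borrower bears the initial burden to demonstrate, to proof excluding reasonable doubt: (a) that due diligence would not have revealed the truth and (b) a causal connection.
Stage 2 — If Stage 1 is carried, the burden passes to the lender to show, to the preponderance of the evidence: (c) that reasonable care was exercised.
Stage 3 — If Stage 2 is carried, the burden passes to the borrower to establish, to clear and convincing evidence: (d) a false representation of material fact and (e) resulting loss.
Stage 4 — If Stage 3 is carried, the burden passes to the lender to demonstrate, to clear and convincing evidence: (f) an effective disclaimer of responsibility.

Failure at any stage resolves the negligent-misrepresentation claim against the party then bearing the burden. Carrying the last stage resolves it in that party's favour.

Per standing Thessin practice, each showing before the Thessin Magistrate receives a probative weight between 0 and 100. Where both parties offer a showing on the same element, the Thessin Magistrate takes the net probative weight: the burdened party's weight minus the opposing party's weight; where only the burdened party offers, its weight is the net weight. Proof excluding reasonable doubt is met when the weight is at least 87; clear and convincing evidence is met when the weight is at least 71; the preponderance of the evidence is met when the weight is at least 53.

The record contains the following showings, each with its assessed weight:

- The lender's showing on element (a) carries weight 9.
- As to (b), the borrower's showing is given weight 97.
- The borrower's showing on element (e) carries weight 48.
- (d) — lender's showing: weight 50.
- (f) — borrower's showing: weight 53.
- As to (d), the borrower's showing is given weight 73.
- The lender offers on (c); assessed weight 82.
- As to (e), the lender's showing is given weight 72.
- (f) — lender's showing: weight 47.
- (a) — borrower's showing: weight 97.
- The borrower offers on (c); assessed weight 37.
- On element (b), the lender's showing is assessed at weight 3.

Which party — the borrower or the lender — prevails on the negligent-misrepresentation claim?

At Stage 1 the borrower must meet proof excluding reasonable doubt (weight is at least 87): on (a) the weight is 97 less the opposing 9 gives net 88, ≥ 87, so (a) meets the standard; on (b) the weight is 97 less the opposing 3 gives net 94, which does reach 87, so (b) meets the standard.
  The borrower carries Stage 1; the lender now bears the burden.
At Stage 2 the lender must meet the preponderance of the evidence (weight is at least 53): on (c) the weight is 82 less the opposing 37 gives net 45, which does not reach 53, so (c) does not meet the standard.
  Not every element is met, so the lender fails to carry Stage 2.
The analysis ends at Stage 2; the borrower prevails.

borrower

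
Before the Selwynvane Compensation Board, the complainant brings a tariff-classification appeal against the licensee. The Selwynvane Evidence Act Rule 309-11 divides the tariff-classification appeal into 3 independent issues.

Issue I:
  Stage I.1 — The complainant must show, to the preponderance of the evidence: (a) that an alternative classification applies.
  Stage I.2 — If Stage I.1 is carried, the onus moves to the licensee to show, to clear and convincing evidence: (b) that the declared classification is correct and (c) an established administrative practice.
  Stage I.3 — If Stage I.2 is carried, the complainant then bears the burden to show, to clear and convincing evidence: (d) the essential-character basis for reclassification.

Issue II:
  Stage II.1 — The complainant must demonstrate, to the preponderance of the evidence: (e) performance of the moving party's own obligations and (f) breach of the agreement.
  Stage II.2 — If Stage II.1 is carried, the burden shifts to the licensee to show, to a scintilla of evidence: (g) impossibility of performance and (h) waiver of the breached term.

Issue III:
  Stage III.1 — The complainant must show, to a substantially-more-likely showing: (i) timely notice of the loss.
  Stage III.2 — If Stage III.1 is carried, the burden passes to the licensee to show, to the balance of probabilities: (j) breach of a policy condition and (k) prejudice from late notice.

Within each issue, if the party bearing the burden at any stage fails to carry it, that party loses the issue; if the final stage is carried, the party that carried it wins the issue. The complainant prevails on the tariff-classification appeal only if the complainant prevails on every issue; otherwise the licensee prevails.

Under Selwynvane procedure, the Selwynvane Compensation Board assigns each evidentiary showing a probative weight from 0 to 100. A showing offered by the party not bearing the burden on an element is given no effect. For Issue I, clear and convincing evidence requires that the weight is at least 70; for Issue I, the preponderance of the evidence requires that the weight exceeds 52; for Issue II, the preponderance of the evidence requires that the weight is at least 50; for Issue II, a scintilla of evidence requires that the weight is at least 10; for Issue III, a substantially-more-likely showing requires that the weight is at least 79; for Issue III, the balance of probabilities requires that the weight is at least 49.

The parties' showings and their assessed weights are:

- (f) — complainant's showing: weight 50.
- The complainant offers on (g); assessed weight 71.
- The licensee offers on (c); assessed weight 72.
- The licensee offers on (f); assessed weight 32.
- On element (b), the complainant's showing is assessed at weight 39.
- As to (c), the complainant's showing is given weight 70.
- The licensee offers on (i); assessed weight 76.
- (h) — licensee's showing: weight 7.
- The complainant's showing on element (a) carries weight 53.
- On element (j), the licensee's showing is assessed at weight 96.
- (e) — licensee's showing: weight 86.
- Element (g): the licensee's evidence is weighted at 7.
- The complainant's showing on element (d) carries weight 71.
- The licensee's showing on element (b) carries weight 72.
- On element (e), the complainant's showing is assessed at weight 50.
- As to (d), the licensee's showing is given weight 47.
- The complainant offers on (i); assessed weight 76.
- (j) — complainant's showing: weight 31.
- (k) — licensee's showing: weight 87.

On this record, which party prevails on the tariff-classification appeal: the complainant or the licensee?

licensee

— Issue I —
At Stage I.1 the complainant must meet the preponderance of the evidence (weight exceeds 52): on (a) the weight is 53, > 52, so (a) meets the standard.
  Stage I.1 carried; the burden shifts to the licensee.
At Stage I.2 the licensee must meet clear and convincing evidence (weight is at least 70): on (b) the weight is 72 (the complainant's 39 is given no effect), ≥ 70, so (b) meets the standard; on (c) the weight is 72 (the complainant's 70 is given no effect), ≥ 70, so (c) meets the standard.
  Stage I.2 is satisfied; the onus moves to the complainant.
At Stage I.3 the complainant must meet clear and convincing evidence (weight is at least 70): on (d) the weight is 71 (the licensee's 47 is given no effect), which does reach 70, so (d) meets the standard.
  Stage I.3 carried; the final stage is satisfied.
With every stage satisfied, the complainant prevails on this issue.
— Issue II —
Stage II.1 (complainant, the preponderance of the evidence, weight is at least 50): (e) 50 (licensee's 86 disregarded) ≥ 50 — meets; (f) 50 (licensee's 32 disregarded) ≥ 50 — meets.
  The complainant carries Stage II.1; the licensee now bears the burden.
Stage II.2 (licensee, a scintilla of evidence, weight is at least 10): (g) 7 (complainant's 71 disregarded) < 10 — fails; (h) 7 < 10 — fails.
  Stage II.2 not carried; the licensee fails its burden.
The analysis ends at Stage II.2; the complainant prevails on this issue.
— Issue III —
Stage III.1 — burden on complainant; standard: a substantially-more-likely showing (weight is at least 79).
    (i): 76 (licensee's 76 disregarded) < 79 [not met]
  The complainant does not carry Stage III.1.
So the licensee prevails on this issue.
Per-issue: Issue I → complainant; Issue II → complainant; Issue III → licensee. The complainant must prevail on every issue; overall, the licensee prevails.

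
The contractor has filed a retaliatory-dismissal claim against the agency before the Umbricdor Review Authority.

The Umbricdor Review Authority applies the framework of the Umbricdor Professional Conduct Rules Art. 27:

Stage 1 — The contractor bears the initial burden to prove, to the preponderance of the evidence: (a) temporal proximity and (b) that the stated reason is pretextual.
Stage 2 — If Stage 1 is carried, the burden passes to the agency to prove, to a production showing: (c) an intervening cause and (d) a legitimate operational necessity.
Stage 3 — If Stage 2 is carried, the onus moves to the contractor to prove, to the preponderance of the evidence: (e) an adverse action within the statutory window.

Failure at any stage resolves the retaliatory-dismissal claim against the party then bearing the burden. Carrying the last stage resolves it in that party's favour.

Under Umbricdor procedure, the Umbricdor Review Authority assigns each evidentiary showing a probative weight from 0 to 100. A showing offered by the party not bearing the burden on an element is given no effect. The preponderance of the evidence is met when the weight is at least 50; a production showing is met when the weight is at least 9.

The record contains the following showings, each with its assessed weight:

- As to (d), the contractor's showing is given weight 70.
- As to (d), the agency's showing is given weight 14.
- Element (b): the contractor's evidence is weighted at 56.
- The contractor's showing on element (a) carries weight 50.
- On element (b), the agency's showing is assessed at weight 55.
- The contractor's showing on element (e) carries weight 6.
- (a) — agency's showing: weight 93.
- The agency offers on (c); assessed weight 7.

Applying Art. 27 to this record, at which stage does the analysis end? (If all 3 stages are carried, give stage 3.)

Stage 1 — burden on contractor; standard: the preponderance of the evidence (weight is at least 50).
    (a): 50 (agency's 93 disregarded) ≥ 50 [met]
    (b): 56 (agency's 55 disregarded) ≥ 50 [met]
  Stage 1 is satisfied; the onus moves to the agency.
Stage 2 — burden on agency; standard: a production showing (weight is at least 9).
    (c): 7 < 9 [not met]
    (d): 14 (contractor's 70 disregarded) ≥ 9 [met]
  The agency does not carry Stage 2.
The analysis ends at Stage 2; the contractor prevails.

stage 2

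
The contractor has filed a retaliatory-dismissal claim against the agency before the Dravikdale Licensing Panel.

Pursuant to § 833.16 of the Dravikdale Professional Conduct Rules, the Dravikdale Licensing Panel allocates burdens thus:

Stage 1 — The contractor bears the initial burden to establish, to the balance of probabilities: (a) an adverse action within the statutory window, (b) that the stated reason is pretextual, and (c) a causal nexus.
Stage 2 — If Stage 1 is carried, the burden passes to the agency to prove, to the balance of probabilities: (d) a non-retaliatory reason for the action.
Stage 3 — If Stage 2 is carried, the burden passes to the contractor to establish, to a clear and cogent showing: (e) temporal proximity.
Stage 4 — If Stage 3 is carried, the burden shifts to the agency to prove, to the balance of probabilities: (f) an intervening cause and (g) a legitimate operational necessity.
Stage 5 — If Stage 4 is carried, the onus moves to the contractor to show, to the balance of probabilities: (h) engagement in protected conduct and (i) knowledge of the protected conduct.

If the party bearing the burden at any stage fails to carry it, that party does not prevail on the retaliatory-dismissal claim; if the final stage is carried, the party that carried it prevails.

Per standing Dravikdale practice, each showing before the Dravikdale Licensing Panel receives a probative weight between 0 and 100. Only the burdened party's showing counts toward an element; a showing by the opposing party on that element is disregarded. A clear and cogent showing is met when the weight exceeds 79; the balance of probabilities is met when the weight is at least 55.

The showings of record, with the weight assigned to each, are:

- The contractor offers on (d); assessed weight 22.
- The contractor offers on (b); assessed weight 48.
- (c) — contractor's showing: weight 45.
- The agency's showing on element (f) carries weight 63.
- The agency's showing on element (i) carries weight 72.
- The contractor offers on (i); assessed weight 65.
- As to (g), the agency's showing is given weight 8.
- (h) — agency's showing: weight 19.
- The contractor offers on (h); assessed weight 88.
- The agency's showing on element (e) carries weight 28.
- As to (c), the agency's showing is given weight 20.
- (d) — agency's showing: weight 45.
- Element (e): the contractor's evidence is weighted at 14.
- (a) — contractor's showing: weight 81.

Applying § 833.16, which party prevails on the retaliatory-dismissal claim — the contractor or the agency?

At Stage 1 the contractor must meet the balance of probabilities (weight is at least 55): on (a) the weight is 81, ≥ 55, so (a) meets the standard; on (b) the weight is 48, < 55, so (b) does not meet the standard; on (c) the weight is 45 (the agency's 20 is given no effect), which does not reach 55, so (c) does not meet the standard.
  Not every element is met, so the contractor fails to carry Stage 1.
So the agency prevails.

agency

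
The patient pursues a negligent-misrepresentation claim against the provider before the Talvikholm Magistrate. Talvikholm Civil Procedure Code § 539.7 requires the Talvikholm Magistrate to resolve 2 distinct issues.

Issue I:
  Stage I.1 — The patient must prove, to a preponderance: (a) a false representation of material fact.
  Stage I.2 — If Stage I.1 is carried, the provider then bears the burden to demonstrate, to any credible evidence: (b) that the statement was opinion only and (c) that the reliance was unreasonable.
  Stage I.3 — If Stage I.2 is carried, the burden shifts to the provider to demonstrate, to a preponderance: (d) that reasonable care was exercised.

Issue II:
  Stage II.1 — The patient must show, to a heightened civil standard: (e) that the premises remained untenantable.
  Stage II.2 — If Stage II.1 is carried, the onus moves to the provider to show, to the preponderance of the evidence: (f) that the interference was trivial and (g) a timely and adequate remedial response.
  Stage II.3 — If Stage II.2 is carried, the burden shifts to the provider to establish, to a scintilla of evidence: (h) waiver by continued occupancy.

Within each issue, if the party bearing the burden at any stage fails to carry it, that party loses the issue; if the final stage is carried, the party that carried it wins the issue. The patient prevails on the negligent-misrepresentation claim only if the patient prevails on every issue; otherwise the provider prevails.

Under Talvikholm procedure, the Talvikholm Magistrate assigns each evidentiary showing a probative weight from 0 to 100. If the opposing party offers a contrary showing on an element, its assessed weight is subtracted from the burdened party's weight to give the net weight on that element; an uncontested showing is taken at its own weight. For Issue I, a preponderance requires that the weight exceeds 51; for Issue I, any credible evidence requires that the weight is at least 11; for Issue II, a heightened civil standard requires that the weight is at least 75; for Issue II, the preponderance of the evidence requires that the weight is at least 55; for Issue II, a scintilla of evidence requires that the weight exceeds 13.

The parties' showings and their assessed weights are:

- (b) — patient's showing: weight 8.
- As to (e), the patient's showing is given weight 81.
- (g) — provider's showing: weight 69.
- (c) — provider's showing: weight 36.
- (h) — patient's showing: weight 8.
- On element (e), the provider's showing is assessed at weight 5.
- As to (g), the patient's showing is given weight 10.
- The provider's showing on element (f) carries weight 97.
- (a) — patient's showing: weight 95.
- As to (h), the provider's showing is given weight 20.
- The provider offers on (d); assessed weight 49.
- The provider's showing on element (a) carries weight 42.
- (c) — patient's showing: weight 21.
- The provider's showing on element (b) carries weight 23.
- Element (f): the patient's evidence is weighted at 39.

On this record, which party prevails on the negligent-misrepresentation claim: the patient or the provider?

patient

— Issue I —
At Stage I.1 the patient must meet a preponderance (weight exceeds 51): on (a) the weight is 95 less the opposing 42 gives net 53, which does exceed 51, so (a) meets the standard.
  Stage I.1 carried; the burden shifts to the provider.
At Stage I.2 the provider must meet any credible evidence (weight is at least 11): on (b) the weight is 23 less the opposing 8 gives net 15, ≥ 11, so (b) meets the standard; on (c) the weight is 36 less the opposing 21 gives net 15, ≥ 11, so (c) meets the standard.
  Stage I.2 carried; the burden remains with the provider.
At Stage I.3 the provider must meet a preponderance (weight exceeds 51): on (d) the weight is 49, which does not exceed 51, so (d) does not meet the standard.
  Stage I.3 not carried; the provider fails its burden.
So the patient prevails on this issue.
— Issue II —
Stage II.1 — burden on patient; standard: a heightened civil standard (weight is at least 75).
    (e): 81 − 5 = 76 ≥ 75 [met]
  Stage II.1 is satisfied; the onus moves to the provider.
Stage II.2 — burden on provider; standard: the preponderance of the evidence (weight is at least 55).
    (f): 97 − 39 = 58 ≥ 55 [met]
    (g): 69 − 10 = 59 ≥ 55 [met]
  Stage II.2 is satisfied; the provider continues to bear the burden.
Stage II.3 — burden on provider; standard: a scintilla of evidence (weight exceeds 13).
    (h): 20 − 8 = 12 ≤ 13 [not met]
  Stage II.3 not carried; the provider fails its burden.
The patient prevails on this issue.
Per-issue: Issue I → patient; Issue II → patient. The patient must prevail on every issue; overall, the patient prevails.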